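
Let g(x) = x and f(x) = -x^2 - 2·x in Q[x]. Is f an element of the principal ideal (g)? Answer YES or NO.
YES

In Q[x] the ideal (g) consists of all multiples of g, so f ∈ (g) iff g | f, i.e. iff the remainder of f on division by g is 0. Divide f by g (g is monic, so eliminate the leading term of the running remainder at each step):
  leading term -x^2: subtract (-x)·g(x) = -x^2, leaving -2·x
  leading term -2·x: subtract (-2)·g(x) = -2·x, leaving 0
The remainder is 0, so f(x) = g(x) · h(x) with h(x) = -x - 2. Hence g | f, i.e. f ∈ (g).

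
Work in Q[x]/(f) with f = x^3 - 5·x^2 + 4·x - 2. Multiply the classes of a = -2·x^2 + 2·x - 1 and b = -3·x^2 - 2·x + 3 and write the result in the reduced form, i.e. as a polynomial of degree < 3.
First multiply in Q[x] without reducing: a · b = 6·x^4 - 2·x^3 - 7·x^2 + 8·x - 3. Now divide by f(x) = x^3 - 5·x^2 + 4·x - 2, eliminating the leading term at each step:
  leading term 6·x^4: subtract (6·x)·f(x) = 6·x^4 - 30·x^3 + 24·x^2 - 12·x, leaving 28·x^3 - 31·x^2 + 20·x - 3
  leading term 28·x^3: subtract (28)·f(x) = 28·x^3 - 140·x^2 + 112·x - 56, leaving 109·x^2 - 92·x + 53
The degree is now < 3, so this is the remainder. Hence a · b ≡ 109·x^2 - 92·x + 53 in Q[x]/(f).

Final answer: a · b ≡ 109·x^2 - 92·x + 53 (mod f(x))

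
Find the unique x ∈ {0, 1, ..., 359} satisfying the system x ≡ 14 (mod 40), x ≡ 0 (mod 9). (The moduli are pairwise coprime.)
x ≡ 54 (mod 360); the representative in [0, 360) is 54

The moduli 40, 9 are pairwise coprime, so by the CRT there is a unique solution mod 40·9 = 360.
Solve by successive substitution. Start with x ≡ 14 (mod 40).
  Combine with x ≡ 0 (mod 9): write x = 14 + 40·t and require 14 + 40·t ≡ 0 (mod 9), i.e. 40·t ≡ 0 − 14 ≡ 4 (mod 9). Since 40^(−1) ≡ 7 (mod 9) (40 ≡ 4 (mod 9)), t ≡ 7·4 ≡ 1 (mod 9). So x ≡ 14 + 40·1 = 54 (mod 360).
Unique solution in [0, 360): x = 54.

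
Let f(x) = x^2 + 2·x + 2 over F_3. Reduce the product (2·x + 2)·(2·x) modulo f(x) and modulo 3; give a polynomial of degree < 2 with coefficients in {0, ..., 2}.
Multiply as integer polynomials: a · b = 4·x^2 + 4·x. Reducing coefficients mod 3: a · b ≡ x^2 + x. Now divide by f(x) = x^2 + 2·x + 2 in F_3[x], eliminating the leading term at each step:
  leading term x^2: subtract (1)·f(x) = x^2 + 2·x + 2, leaving 2·x + 1 (coefficients mod 3)
The degree is now < 2, so this is the remainder. Hence a · b ≡ 2·x + 1 in F_3[x]/(f).

Final answer: a · b ≡ 2·x + 1 (mod f(x))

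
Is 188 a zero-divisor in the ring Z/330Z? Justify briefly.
YES

gcd(188, 330) = 2 > 1, so 188 is not a unit in Z/330Z. In Z/nZ every nonzero non-unit is a zero-divisor: explicitly, take b = 330/gcd = 165 ≠ 0 (mod 330); then 188·165 = 31020 = 94·330, i.e. 188·165 ≡ 0 (mod 330). So 188 is a zero-divisor.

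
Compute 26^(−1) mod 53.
26^(−1) ≡ 51 (mod 53)

Apply the extended Euclidean algorithm to (53, 26), tracking rows (r, s, t) with s·53 + t·26 = r. Each division r_prev = q·r_cur + r_new produces the new row as (previous row) − q·(current row):
  row A: (53, 1, 0)   [1·53 + 0·26 = 53]
  row B: (26, 0, 1)   [0·53 + 1·26 = 26]
  53 = 2·26 + 1   → row C = row A − 2·row B = (1, 1, −2)   [check: 1·53 − 2·26 = 1]
  26 = 26·1 + 0   → remainder 0, stop. gcd = 1 (last nonzero row C).
The gcd is 1, so 26 is invertible mod 53. The last nonzero row gives 1·53 − 2·26 = 1, so t = −2. So 26^(−1) ≡ −2 ≡ 51 (mod 53). Verify: 26 · 51 = 1326 ≡ 1 (mod 53). ✓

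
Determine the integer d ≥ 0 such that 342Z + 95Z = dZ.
In the PID Z, (a, b) is generated by gcd(a, b). Compute gcd(342, 95) with the extended Euclidean algorithm, tracking rows (r, s, t) with s·342 + t·95 = r:
  row A: (342, 1, 0)   [1·342 + 0·95 = 342]
  row B: (95, 0, 1)   [0·342 + 1·95 = 95]
  342 = 3·95 + 57   → row C = row A − 3·row B = (57, 1, −3)   [check: 1·342 − 3·95 = 57]
  95 = 1·57 + 38   → row D = row B − 1·row C = (38, −1, 4)   [check: −1·342 + 4·95 = 38]
  57 = 1·38 + 19   → row E = row C − 1·row D = (19, 2, −7)   [check: 2·342 − 7·95 = 19]
  38 = 2·19 + 0   → remainder 0, stop. gcd = 19 (last nonzero row E).
So gcd(342, 95) = 19, with Bézout identity 2·342 − 7·95 = 19. Containment (⊇): the Bézout identity exhibits 19 as an element of (342, 95), giving (19) ⊆ (342, 95). Containment (⊆): since 19 | 342 and 19 | 95 (342 = 19·18, 95 = 19·5), every Z-linear combination of 342 and 95 is divisible by 19, so (342, 95) ⊆ (19). Therefore (342, 95) = (19), d = 19.

Final answer: (342, 95) = (19); d = 19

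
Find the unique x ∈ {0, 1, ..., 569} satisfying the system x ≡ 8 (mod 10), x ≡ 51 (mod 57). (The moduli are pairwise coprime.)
x ≡ 108 (mod 570); the representative in [0, 570) is 108

The moduli 10, 57 are pairwise coprime, so by the CRT there is a unique solution mod 10·57 = 570.
Solve by successive substitution. Start with x ≡ 8 (mod 10).
  Combine with x ≡ 51 (mod 57): write x = 8 + 10·t and require 8 + 10·t ≡ 51 (mod 57), i.e. 10·t ≡ 51 − 8 ≡ 43 (mod 57). Since 10^(−1) ≡ 40 (mod 57), t ≡ 40·43 ≡ 10 (mod 57). So x ≡ 8 + 10·10 = 108 (mod 570).
Unique solution in [0, 570): x = 108.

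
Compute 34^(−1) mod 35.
34^(−1) ≡ 34 (mod 35)

Apply the extended Euclidean algorithm to (35, 34), tracking rows (r, s, t) with s·35 + t·34 = r. Each division r_prev = q·r_cur + r_new produces the new row as (previous row) − q·(current row):
  row A: (35, 1, 0)   [1·35 + 0·34 = 35]
  row B: (34, 0, 1)   [0·35 + 1·34 = 34]
  35 = 1·34 + 1   → row C = row A − 1·row B = (1, 1, −1)   [check: 1·35 − 1·34 = 1]
  34 = 34·1 + 0   → remainder 0, stop. gcd = 1 (last nonzero row C).
The gcd is 1, so 34 is invertible mod 35. The last nonzero row gives 1·35 − 1·34 = 1, so t = −1. So 34^(−1) ≡ −1 ≡ 34 (mod 35). Verify: 34 · 34 = 1156 ≡ 1 (mod 35). ✓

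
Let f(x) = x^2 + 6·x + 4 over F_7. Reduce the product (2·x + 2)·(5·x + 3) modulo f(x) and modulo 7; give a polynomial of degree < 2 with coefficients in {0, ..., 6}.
Multiply as integer polynomials: a · b = 10·x^2 + 16·x + 6. Reducing coefficients mod 7: a · b ≡ 3·x^2 + 2·x + 6. Now divide by f(x) = x^2 + 6·x + 4 in F_7[x], eliminating the leading term at each step:
  leading term 3·x^2: subtract (3)·f(x) = 3·x^2 + 4·x + 5, leaving 5·x + 1 (coefficients mod 7)
The degree is now < 2, so this is the remainder. Hence a · b ≡ 5·x + 1 in F_7[x]/(f).

Final answer: a · b ≡ 5·x + 1 (mod f(x))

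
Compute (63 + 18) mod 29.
Reduce the summands first: 63 ≡ 5 (mod 29), so 63 + 18 ≡ 5 + 18 (mod 29). 5 + 18 = 23; 23 = 0·29 + 23, so (63 + 18) mod 29 = 23.

Final answer: 23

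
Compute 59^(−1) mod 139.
59^(−1) ≡ 33 (mod 139)

Apply the extended Euclidean algorithm to (139, 59), tracking rows (r, s, t) with s·139 + t·59 = r. Each division r_prev = q·r_cur + r_new produces the new row as (previous row) − q·(current row):
  row A: (139, 1, 0)   [1·139 + 0·59 = 139]
  row B: (59, 0, 1)   [0·139 + 1·59 = 59]
  139 = 2·59 + 21   → row C = row A − 2·row B = (21, 1, −2)   [check: 1·139 − 2·59 = 21]
  59 = 2·21 + 17   → row D = row B − 2·row C = (17, −2, 5)   [check: −2·139 + 5·59 = 17]
  21 = 1·17 + 4   → row E = row C − 1·row D = (4, 3, −7)   [check: 3·139 − 7·59 = 4]
  17 = 4·4 + 1   → row F = row D − 4·row E = (1, −14, 33)   [check: −14·139 + 33·59 = 1]
  4 = 4·1 + 0   → remainder 0, stop. gcd = 1 (last nonzero row F).
The gcd is 1, so 59 is invertible mod 139. The last nonzero row gives −14·139 + 33·59 = 1, so t = 33. So 59^(−1) ≡ 33 (mod 139). Verify: 59 · 33 = 1947 ≡ 1 (mod 139). ✓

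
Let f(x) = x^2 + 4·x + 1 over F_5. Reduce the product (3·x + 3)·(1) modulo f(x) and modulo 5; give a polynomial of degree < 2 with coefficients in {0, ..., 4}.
Multiply as integer polynomials: a · b = 3·x + 3. Reducing coefficients mod 5: a · b ≡ 3·x + 3. This already has degree < 2, so no reduction by f is needed. Hence a · b ≡ 3·x + 3 in F_5[x]/(f).

Final answer: a · b ≡ 3·x + 3 (mod f(x))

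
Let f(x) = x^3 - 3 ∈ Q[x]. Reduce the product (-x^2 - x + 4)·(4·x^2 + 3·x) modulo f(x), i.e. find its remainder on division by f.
a · b ≡ 13·x^2 - 21 (mod f(x))

First multiply in Q[x] without reducing: a · b = -4·x^4 - 7·x^3 + 13·x^2 + 12·x. Now divide by f(x) = x^3 - 3, eliminating the leading term at each step:
  leading term -4·x^4: subtract (-4·x)·f(x) = -4·x^4 + 12·x, leaving -7·x^3 + 13·x^2
  leading term -7·x^3: subtract (-7)·f(x) = 21 - 7·x^3, leaving 13·x^2 - 21
The degree is now < 3, so this is the remainder. Hence a · b ≡ 13·x^2 - 21 in Q[x]/(f).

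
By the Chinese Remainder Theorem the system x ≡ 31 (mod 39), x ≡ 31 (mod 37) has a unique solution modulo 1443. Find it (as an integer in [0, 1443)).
The moduli 39, 37 are pairwise coprime, so by the CRT there is a unique solution mod 39·37 = 1443.
Solve by successive substitution. Start with x ≡ 31 (mod 39).
  Combine with x ≡ 31 (mod 37): write x = 31 + 39·t and require 31 + 39·t ≡ 31 (mod 37), i.e. 39·t ≡ 31 − 31 ≡ 0 (mod 37). Since 39^(−1) ≡ 19 (mod 37) (39 ≡ 2 (mod 37)), t ≡ 19·0 ≡ 0 (mod 37). So x ≡ 31 + 39·0 = 31 (mod 1443).
Unique solution in [0, 1443): x = 31.

Final answer: x ≡ 31 (mod 1443); the representative in [0, 1443) is 31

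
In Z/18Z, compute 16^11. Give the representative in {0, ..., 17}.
Use repeated squaring. Binary(11) = 1011. Walk through the bits of the exponent 11 left-to-right: at each bit after the leading one, square the running value, then multiply by 16 if the bit is 1 (always reducing mod 18):
  bit 1 = 1 (leading): start with 16.
  bit 2 = 0: square 16^2 = 256 ≡ 4 (mod 18).
  bit 3 = 1: square 4^2 = 16; bit is 1, so multiply 16·16 = 256 ≡ 4 (mod 18).
  bit 4 = 1: square 4^2 = 16; bit is 1, so multiply 16·16 = 256 ≡ 4 (mod 18).
Final value: 16^11 ≡ 4 (mod 18).

Final answer: 4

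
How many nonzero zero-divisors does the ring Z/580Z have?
Z/580Z has 355 nonzero zero-divisors

In Z/580Z each nonzero element is either a unit (gcd with 580 is 1) or a zero-divisor (gcd > 1). The number of units is φ(580): factorise 580 = 2^2 · 5 · 29, so φ(580) = (2^2 − 2^1) · (5 − 1) · (29 − 1) = 2 · 4 · 28 = 224. The nonzero elements number 580 − 1 = 579. Hence the nonzero zero-divisors number 579 − 224 = 355.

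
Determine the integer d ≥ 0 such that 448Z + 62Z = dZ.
In the PID Z, (a, b) is generated by gcd(a, b). Compute gcd(448, 62) with the extended Euclidean algorithm, tracking rows (r, s, t) with s·448 + t·62 = r:
  row A: (448, 1, 0)   [1·448 + 0·62 = 448]
  row B: (62, 0, 1)   [0·448 + 1·62 = 62]
  448 = 7·62 + 14   → row C = row A − 7·row B = (14, 1, −7)   [check: 1·448 − 7·62 = 14]
  62 = 4·14 + 6   → row D = row B − 4·row C = (6, −4, 29)   [check: −4·448 + 29·62 = 6]
  14 = 2·6 + 2   → row E = row C − 2·row D = (2, 9, −65)   [check: 9·448 − 65·62 = 2]
  6 = 3·2 + 0   → remainder 0, stop. gcd = 2 (last nonzero row E).
So gcd(448, 62) = 2, with Bézout identity 9·448 − 65·62 = 2. Containment (⊇): the Bézout identity exhibits 2 as an element of (448, 62), giving (2) ⊆ (448, 62). Containment (⊆): since 2 | 448 and 2 | 62 (448 = 2·224, 62 = 2·31), every Z-linear combination of 448 and 62 is divisible by 2, so (448, 62) ⊆ (2). Therefore (448, 62) = (2), d = 2.

Final answer: (448, 62) = (2); d = 2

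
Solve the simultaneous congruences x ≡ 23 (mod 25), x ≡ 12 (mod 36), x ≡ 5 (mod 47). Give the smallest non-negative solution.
x ≡ 12648 (mod 42300); the representative in [0, 42300) is 12648

The moduli 25, 36, 47 are pairwise coprime, so by the CRT there is a unique solution mod 25·36·47 = 42300.
Solve by successive substitution. Start with x ≡ 23 (mod 25).
  Combine with x ≡ 12 (mod 36): write x = 23 + 25·t and require 23 + 25·t ≡ 12 (mod 36), i.e. 25·t ≡ 12 − 23 ≡ 25 (mod 36). Since 25^(−1) ≡ 13 (mod 36), t ≡ 13·25 ≡ 1 (mod 36). So x ≡ 23 + 25·1 = 48 (mod 900).
  Combine with x ≡ 5 (mod 47): write x = 48 + 900·t and require 48 + 900·t ≡ 5 (mod 47), i.e. 900·t ≡ 5 − 48 ≡ 4 (mod 47). Since 900^(−1) ≡ 27 (mod 47) (900 ≡ 7 (mod 47)), t ≡ 27·4 ≡ 14 (mod 47). So x ≡ 48 + 900·14 = 12648 (mod 42300).
Unique solution in [0, 42300): x = 12648.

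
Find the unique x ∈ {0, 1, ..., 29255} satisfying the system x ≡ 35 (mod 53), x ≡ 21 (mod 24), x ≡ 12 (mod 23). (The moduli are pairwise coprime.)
x ≡ 26853 (mod 29256); the representative in [0, 29256) is 26853

The moduli 53, 24, 23 are pairwise coprime, so by the CRT there is a unique solution mod 53·24·23 = 29256.
Solve by successive substitution. Start with x ≡ 35 (mod 53).
  Combine with x ≡ 21 (mod 24): write x = 35 + 53·t and require 35 + 53·t ≡ 21 (mod 24), i.e. 53·t ≡ 21 − 35 ≡ 10 (mod 24). Since 53^(−1) ≡ 5 (mod 24) (53 ≡ 5 (mod 24)), t ≡ 5·10 ≡ 2 (mod 24). So x ≡ 35 + 53·2 = 141 (mod 1272).
  Combine with x ≡ 12 (mod 23): write x = 141 + 1272·t and require 141 + 1272·t ≡ 12 (mod 23), i.e. 1272·t ≡ 12 − 141 ≡ 9 (mod 23). Since 1272^(−1) ≡ 10 (mod 23) (1272 ≡ 7 (mod 23)), t ≡ 10·9 ≡ 21 (mod 23). So x ≡ 141 + 1272·21 = 26853 (mod 29256).
Unique solution in [0, 29256): x = 26853.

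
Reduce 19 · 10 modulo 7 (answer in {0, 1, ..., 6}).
Reduce the factors first: 19 ≡ 5, 10 ≡ 3 (mod 7), so 19 · 10 ≡ 5 · 3 (mod 7). 5 · 3 = 15. Dividing by 7: 15 = 2·7 + 1. So (19 · 10) mod 7 = 1.

Final answer: 1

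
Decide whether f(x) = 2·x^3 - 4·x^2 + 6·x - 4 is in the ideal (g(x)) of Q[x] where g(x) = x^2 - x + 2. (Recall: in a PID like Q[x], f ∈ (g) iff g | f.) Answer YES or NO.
YES

In Q[x] the ideal (g) consists of all multiples of g, so f ∈ (g) iff g | f, i.e. iff the remainder of f on division by g is 0. Divide f by g (g is monic, so eliminate the leading term of the running remainder at each step):
  leading term 2·x^3: subtract (2·x)·g(x) = 2·x^3 - 2·x^2 + 4·x, leaving -2·x^2 + 2·x - 4
  leading term -2·x^2: subtract (-2)·g(x) = -2·x^2 + 2·x - 4, leaving 0
The remainder is 0, so f(x) = g(x) · h(x) with h(x) = 2·x - 2. Hence g | f, i.e. f ∈ (g).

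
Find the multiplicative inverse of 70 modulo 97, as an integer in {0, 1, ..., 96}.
70^(−1) ≡ 79 (mod 97)

Apply the extended Euclidean algorithm to (97, 70), tracking rows (r, s, t) with s·97 + t·70 = r. Each division r_prev = q·r_cur + r_new produces the new row as (previous row) − q·(current row):
  row A: (97, 1, 0)   [1·97 + 0·70 = 97]
  row B: (70, 0, 1)   [0·97 + 1·70 = 70]
  97 = 1·70 + 27   → row C = row A − 1·row B = (27, 1, −1)   [check: 1·97 − 1·70 = 27]
  70 = 2·27 + 16   → row D = row B − 2·row C = (16, −2, 3)   [check: −2·97 + 3·70 = 16]
  27 = 1·16 + 11   → row E = row C − 1·row D = (11, 3, −4)   [check: 3·97 − 4·70 = 11]
  16 = 1·11 + 5   → row F = row D − 1·row E = (5, −5, 7)   [check: −5·97 + 7·70 = 5]
  11 = 2·5 + 1   → row G = row E − 2·row F = (1, 13, −18)   [check: 13·97 − 18·70 = 1]
  5 = 5·1 + 0   → remainder 0, stop. gcd = 1 (last nonzero row G).
The gcd is 1, so 70 is invertible mod 97. The last nonzero row gives 13·97 − 18·70 = 1, so t = −18. So 70^(−1) ≡ −18 ≡ 79 (mod 97). Verify: 70 · 79 = 5530 ≡ 1 (mod 97). ✓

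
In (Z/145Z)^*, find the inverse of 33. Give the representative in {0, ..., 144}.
33^(−1) ≡ 22 (mod 145)

Apply the extended Euclidean algorithm to (145, 33), tracking rows (r, s, t) with s·145 + t·33 = r. Each division r_prev = q·r_cur + r_new produces the new row as (previous row) − q·(current row):
  row A: (145, 1, 0)   [1·145 + 0·33 = 145]
  row B: (33, 0, 1)   [0·145 + 1·33 = 33]
  145 = 4·33 + 13   → row C = row A − 4·row B = (13, 1, −4)   [check: 1·145 − 4·33 = 13]
  33 = 2·13 + 7   → row D = row B − 2·row C = (7, −2, 9)   [check: −2·145 + 9·33 = 7]
  13 = 1·7 + 6   → row E = row C − 1·row D = (6, 3, −13)   [check: 3·145 − 13·33 = 6]
  7 = 1·6 + 1   → row F = row D − 1·row E = (1, −5, 22)   [check: −5·145 + 22·33 = 1]
  6 = 6·1 + 0   → remainder 0, stop. gcd = 1 (last nonzero row F).
The gcd is 1, so 33 is invertible mod 145. The last nonzero row gives −5·145 + 22·33 = 1, so t = 22. So 33^(−1) ≡ 22 (mod 145). Verify: 33 · 22 = 726 ≡ 1 (mod 145). ✓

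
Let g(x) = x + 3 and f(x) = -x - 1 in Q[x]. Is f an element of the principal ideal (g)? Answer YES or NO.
In Q[x] the ideal (g) consists of all multiples of g, so f ∈ (g) iff g | f, i.e. iff the remainder of f on division by g is 0. Divide f by g (g is monic, so eliminate the leading term of the running remainder at each step):
  leading term -x: subtract (-1)·g(x) = -x - 3, leaving 2
The remainder r(x) = 2 ≠ 0 (and deg r < deg g), so g ∤ f, i.e. f ∉ (g).

Final answer: NO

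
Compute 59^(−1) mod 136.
Apply the extended Euclidean algorithm to (136, 59), tracking rows (r, s, t) with s·136 + t·59 = r. Each division r_prev = q·r_cur + r_new produces the new row as (previous row) − q·(current row):
  row A: (136, 1, 0)   [1·136 + 0·59 = 136]
  row B: (59, 0, 1)   [0·136 + 1·59 = 59]
  136 = 2·59 + 18   → row C = row A − 2·row B = (18, 1, −2)   [check: 1·136 − 2·59 = 18]
  59 = 3·18 + 5   → row D = row B − 3·row C = (5, −3, 7)   [check: −3·136 + 7·59 = 5]
  18 = 3·5 + 3   → row E = row C − 3·row D = (3, 10, −23)   [check: 10·136 − 23·59 = 3]
  5 = 1·3 + 2   → row F = row D − 1·row E = (2, −13, 30)   [check: −13·136 + 30·59 = 2]
  3 = 1·2 + 1   → row G = row E − 1·row F = (1, 23, −53)   [check: 23·136 − 53·59 = 1]
  2 = 2·1 + 0   → remainder 0, stop. gcd = 1 (last nonzero row G).
The gcd is 1, so 59 is invertible mod 136. The last nonzero row gives 23·136 − 53·59 = 1, so t = −53. So 59^(−1) ≡ −53 ≡ 83 (mod 136). Verify: 59 · 83 = 4897 ≡ 1 (mod 136). ✓

Final answer: 59^(−1) ≡ 83 (mod 136)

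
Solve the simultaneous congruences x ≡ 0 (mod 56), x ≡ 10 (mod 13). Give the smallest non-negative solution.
The moduli 56, 13 are pairwise coprime, so by the CRT there is a unique solution mod 56·13 = 728.
Solve by successive substitution. Start with x ≡ 0 (mod 56).
  Combine with x ≡ 10 (mod 13): write x = 56·t and require 56·t ≡ 10 (mod 13). Since 56^(−1) ≡ 10 (mod 13) (56 ≡ 4 (mod 13)), t ≡ 10·10 ≡ 9 (mod 13). So x ≡ 56·9 = 504 (mod 728).
Unique solution in [0, 728): x = 504.

Final answer: x ≡ 504 (mod 728); the representative in [0, 728) is 504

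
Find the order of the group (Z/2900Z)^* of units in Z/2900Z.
(Z/2900Z)^* consists of the classes a with gcd(a, 2900) = 1, so its order is φ(2900). φ is multiplicative, with φ(p^e) = p^e − p^(e−1). Factorise 2900 = 2^2 · 5^2 · 29. Then
  φ(2900) = (2^2 − 2^1) · (5^2 − 5^1) · (29 − 1) = 2 · 20 · 28 = 1120.
Thus |(Z/2900Z)^*| = 1120.

Final answer: |(Z/2900Z)^*| = 1120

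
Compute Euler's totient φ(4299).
φ(4299) = 2864

φ is multiplicative, with φ(p^e) = p^e − p^(e−1). Factorise 4299 = 3 · 1433. Then
  φ(4299) = (3 − 1) · (1433 − 1) = 2 · 1432 = 2864.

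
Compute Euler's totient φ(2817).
φ(2817) = 1872

φ is multiplicative, with φ(p^e) = p^e − p^(e−1). Factorise 2817 = 3^2 · 313. Then
  φ(2817) = (3^2 − 3^1) · (313 − 1) = 6 · 312 = 1872.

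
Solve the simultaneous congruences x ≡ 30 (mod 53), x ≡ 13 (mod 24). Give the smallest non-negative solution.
The moduli 53, 24 are pairwise coprime, so by the CRT there is a unique solution mod 53·24 = 1272.
Solve by successive substitution. Start with x ≡ 30 (mod 53).
  Combine with x ≡ 13 (mod 24): write x = 30 + 53·t and require 30 + 53·t ≡ 13 (mod 24), i.e. 53·t ≡ 13 − 30 ≡ 7 (mod 24). Since 53^(−1) ≡ 5 (mod 24) (53 ≡ 5 (mod 24)), t ≡ 5·7 ≡ 11 (mod 24). So x ≡ 30 + 53·11 = 613 (mod 1272).
Unique solution in [0, 1272): x = 613.

Final answer: x ≡ 613 (mod 1272); the representative in [0, 1272) is 613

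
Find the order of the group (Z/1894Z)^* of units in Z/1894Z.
(Z/1894Z)^* consists of the classes a with gcd(a, 1894) = 1, so its order is φ(1894). φ is multiplicative, with φ(p^e) = p^e − p^(e−1). Factorise 1894 = 2 · 947. Then
  φ(1894) = (2 − 1) · (947 − 1) = 1 · 946 = 946.
Thus |(Z/1894Z)^*| = 946.

Final answer: |(Z/1894Z)^*| = 946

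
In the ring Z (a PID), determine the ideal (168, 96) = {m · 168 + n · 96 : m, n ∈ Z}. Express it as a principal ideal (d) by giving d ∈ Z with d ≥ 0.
(168, 96) = (24); d = 24

In the PID Z, (a, b) is generated by gcd(a, b). Compute gcd(168, 96) with the extended Euclidean algorithm, tracking rows (r, s, t) with s·168 + t·96 = r:
  row A: (168, 1, 0)   [1·168 + 0·96 = 168]
  row B: (96, 0, 1)   [0·168 + 1·96 = 96]
  168 = 1·96 + 72   → row C = row A − 1·row B = (72, 1, −1)   [check: 1·168 − 1·96 = 72]
  96 = 1·72 + 24   → row D = row B − 1·row C = (24, −1, 2)   [check: −1·168 + 2·96 = 24]
  72 = 3·24 + 0   → remainder 0, stop. gcd = 24 (last nonzero row D).
So gcd(168, 96) = 24, with Bézout identity −1·168 + 2·96 = 24. Containment (⊇): the Bézout identity exhibits 24 as an element of (168, 96), giving (24) ⊆ (168, 96). Containment (⊆): since 24 | 168 and 24 | 96 (168 = 24·7, 96 = 24·4), every Z-linear combination of 168 and 96 is divisible by 24, so (168, 96) ⊆ (24). Therefore (168, 96) = (24), d = 24.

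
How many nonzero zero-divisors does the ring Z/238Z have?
Z/238Z has 141 nonzero zero-divisors

In Z/238Z each nonzero element is either a unit (gcd with 238 is 1) or a zero-divisor (gcd > 1). The number of units is φ(238): factorise 238 = 2 · 7 · 17, so φ(238) = (2 − 1) · (7 − 1) · (17 − 1) = 1 · 6 · 16 = 96. The nonzero elements number 238 − 1 = 237. Hence the nonzero zero-divisors number 237 − 96 = 141.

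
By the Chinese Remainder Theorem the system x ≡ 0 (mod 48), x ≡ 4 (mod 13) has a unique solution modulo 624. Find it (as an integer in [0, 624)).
x ≡ 576 (mod 624); the representative in [0, 624) is 576

The moduli 48, 13 are pairwise coprime, so by the CRT there is a unique solution mod 48·13 = 624.
Solve by successive substitution. Start with x ≡ 0 (mod 48).
  Combine with x ≡ 4 (mod 13): write x = 48·t and require 48·t ≡ 4 (mod 13). Since 48^(−1) ≡ 3 (mod 13) (48 ≡ 9 (mod 13)), t ≡ 3·4 ≡ 12 (mod 13). So x ≡ 48·12 = 576 (mod 624).
Unique solution in [0, 624): x = 576.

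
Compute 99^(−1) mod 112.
Apply the extended Euclidean algorithm to (112, 99), tracking rows (r, s, t) with s·112 + t·99 = r. Each division r_prev = q·r_cur + r_new produces the new row as (previous row) − q·(current row):
  row A: (112, 1, 0)   [1·112 + 0·99 = 112]
  row B: (99, 0, 1)   [0·112 + 1·99 = 99]
  112 = 1·99 + 13   → row C = row A − 1·row B = (13, 1, −1)   [check: 1·112 − 1·99 = 13]
  99 = 7·13 + 8   → row D = row B − 7·row C = (8, −7, 8)   [check: −7·112 + 8·99 = 8]
  13 = 1·8 + 5   → row E = row C − 1·row D = (5, 8, −9)   [check: 8·112 − 9·99 = 5]
  8 = 1·5 + 3   → row F = row D − 1·row E = (3, −15, 17)   [check: −15·112 + 17·99 = 3]
  5 = 1·3 + 2   → row G = row E − 1·row F = (2, 23, −26)   [check: 23·112 − 26·99 = 2]
  3 = 1·2 + 1   → row H = row F − 1·row G = (1, −38, 43)   [check: −38·112 + 43·99 = 1]
  2 = 2·1 + 0   → remainder 0, stop. gcd = 1 (last nonzero row H).
The gcd is 1, so 99 is invertible mod 112. The last nonzero row gives −38·112 + 43·99 = 1, so t = 43. So 99^(−1) ≡ 43 (mod 112). Verify: 99 · 43 = 4257 ≡ 1 (mod 112). ✓

Final answer: 99^(−1) ≡ 43 (mod 112)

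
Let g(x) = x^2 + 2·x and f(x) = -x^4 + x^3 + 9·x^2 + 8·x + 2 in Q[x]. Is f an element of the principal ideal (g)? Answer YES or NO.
NO

In Q[x] the ideal (g) consists of all multiples of g, so f ∈ (g) iff g | f, i.e. iff the remainder of f on division by g is 0. Divide f by g (g is monic, so eliminate the leading term of the running remainder at each step):
  leading term -x^4: subtract (-x^2)·g(x) = -x^4 - 2·x^3, leaving 3·x^3 + 9·x^2 + 8·x + 2
  leading term 3·x^3: subtract (3·x)·g(x) = 3·x^3 + 6·x^2, leaving 3·x^2 + 8·x + 2
  leading term 3·x^2: subtract (3)·g(x) = 3·x^2 + 6·x, leaving 2·x + 2
The remainder r(x) = 2·x + 2 ≠ 0 (and deg r < deg g), so g ∤ f, i.e. f ∉ (g).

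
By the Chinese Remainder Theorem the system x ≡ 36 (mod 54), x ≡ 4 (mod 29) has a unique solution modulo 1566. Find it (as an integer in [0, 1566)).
The moduli 54, 29 are pairwise coprime, so by the CRT there is a unique solution mod 54·29 = 1566.
Solve by successive substitution. Start with x ≡ 36 (mod 54).
  Combine with x ≡ 4 (mod 29): write x = 36 + 54·t and require 36 + 54·t ≡ 4 (mod 29), i.e. 54·t ≡ 4 − 36 ≡ 26 (mod 29). Since 54^(−1) ≡ 7 (mod 29) (54 ≡ 25 (mod 29)), t ≡ 7·26 ≡ 8 (mod 29). So x ≡ 36 + 54·8 = 468 (mod 1566).
Unique solution in [0, 1566): x = 468.

Final answer: x ≡ 468 (mod 1566); the representative in [0, 1566) is 468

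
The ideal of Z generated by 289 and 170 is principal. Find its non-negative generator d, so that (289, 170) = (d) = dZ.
(289, 170) = (17); d = 17

In the PID Z, (a, b) is generated by gcd(a, b). Compute gcd(289, 170) with the extended Euclidean algorithm, tracking rows (r, s, t) with s·289 + t·170 = r:
  row A: (289, 1, 0)   [1·289 + 0·170 = 289]
  row B: (170, 0, 1)   [0·289 + 1·170 = 170]
  289 = 1·170 + 119   → row C = row A − 1·row B = (119, 1, −1)   [check: 1·289 − 1·170 = 119]
  170 = 1·119 + 51   → row D = row B − 1·row C = (51, −1, 2)   [check: −1·289 + 2·170 = 51]
  119 = 2·51 + 17   → row E = row C − 2·row D = (17, 3, −5)   [check: 3·289 − 5·170 = 17]
  51 = 3·17 + 0   → remainder 0, stop. gcd = 17 (last nonzero row E).
So gcd(289, 170) = 17, with Bézout identity 3·289 − 5·170 = 17. Containment (⊇): the Bézout identity exhibits 17 as an element of (289, 170), giving (17) ⊆ (289, 170). Containment (⊆): since 17 | 289 and 17 | 170 (289 = 17·17, 170 = 17·10), every Z-linear combination of 289 and 170 is divisible by 17, so (289, 170) ⊆ (17). Therefore (289, 170) = (17), d = 17.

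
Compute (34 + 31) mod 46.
19

Both summands are already reduced mod 46. 34 + 31 = 65; 65 = 1·46 + 19, so (34 + 31) mod 46 = 19.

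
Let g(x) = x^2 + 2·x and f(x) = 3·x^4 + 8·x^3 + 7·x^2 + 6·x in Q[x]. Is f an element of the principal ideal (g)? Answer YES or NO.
In Q[x] the ideal (g) consists of all multiples of g, so f ∈ (g) iff g | f, i.e. iff the remainder of f on division by g is 0. Divide f by g (g is monic, so eliminate the leading term of the running remainder at each step):
  leading term 3·x^4: subtract (3·x^2)·g(x) = 3·x^4 + 6·x^3, leaving 2·x^3 + 7·x^2 + 6·x
  leading term 2·x^3: subtract (2·x)·g(x) = 2·x^3 + 4·x^2, leaving 3·x^2 + 6·x
  leading term 3·x^2: subtract (3)·g(x) = 3·x^2 + 6·x, leaving 0
The remainder is 0, so f(x) = g(x) · h(x) with h(x) = 3·x^2 + 2·x + 3. Hence g | f, i.e. f ∈ (g).

Final answer: YES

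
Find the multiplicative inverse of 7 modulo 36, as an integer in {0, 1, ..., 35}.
Apply the extended Euclidean algorithm to (36, 7), tracking rows (r, s, t) with s·36 + t·7 = r. Each division r_prev = q·r_cur + r_new produces the new row as (previous row) − q·(current row):
  row A: (36, 1, 0)   [1·36 + 0·7 = 36]
  row B: (7, 0, 1)   [0·36 + 1·7 = 7]
  36 = 5·7 + 1   → row C = row A − 5·row B = (1, 1, −5)   [check: 1·36 − 5·7 = 1]
  7 = 7·1 + 0   → remainder 0, stop. gcd = 1 (last nonzero row C).
The gcd is 1, so 7 is invertible mod 36. The last nonzero row gives 1·36 − 5·7 = 1, so t = −5. So 7^(−1) ≡ −5 ≡ 31 (mod 36). Verify: 7 · 31 = 217 ≡ 1 (mod 36). ✓

Final answer: 7^(−1) ≡ 31 (mod 36)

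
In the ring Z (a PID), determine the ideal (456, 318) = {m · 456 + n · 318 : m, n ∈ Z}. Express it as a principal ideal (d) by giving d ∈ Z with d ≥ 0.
In the PID Z, (a, b) is generated by gcd(a, b). Compute gcd(456, 318) with the extended Euclidean algorithm, tracking rows (r, s, t) with s·456 + t·318 = r:
  row A: (456, 1, 0)   [1·456 + 0·318 = 456]
  row B: (318, 0, 1)   [0·456 + 1·318 = 318]
  456 = 1·318 + 138   → row C = row A − 1·row B = (138, 1, −1)   [check: 1·456 − 1·318 = 138]
  318 = 2·138 + 42   → row D = row B − 2·row C = (42, −2, 3)   [check: −2·456 + 3·318 = 42]
  138 = 3·42 + 12   → row E = row C − 3·row D = (12, 7, −10)   [check: 7·456 − 10·318 = 12]
  42 = 3·12 + 6   → row F = row D − 3·row E = (6, −23, 33)   [check: −23·456 + 33·318 = 6]
  12 = 2·6 + 0   → remainder 0, stop. gcd = 6 (last nonzero row F).
So gcd(456, 318) = 6, with Bézout identity −23·456 + 33·318 = 6. Containment (⊇): the Bézout identity exhibits 6 as an element of (456, 318), giving (6) ⊆ (456, 318). Containment (⊆): since 6 | 456 and 6 | 318 (456 = 6·76, 318 = 6·53), every Z-linear combination of 456 and 318 is divisible by 6, so (456, 318) ⊆ (6). Therefore (456, 318) = (6), d = 6.

Final answer: (456, 318) = (6); d = 6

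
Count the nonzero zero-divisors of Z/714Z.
Z/714Z has 521 nonzero zero-divisors

In Z/714Z each nonzero element is either a unit (gcd with 714 is 1) or a zero-divisor (gcd > 1). The number of units is φ(714): factorise 714 = 2 · 3 · 7 · 17, so φ(714) = (2 − 1) · (3 − 1) · (7 − 1) · (17 − 1) = 1 · 2 · 6 · 16 = 192. The nonzero elements number 714 − 1 = 713. Hence the nonzero zero-divisors number 713 − 192 = 521.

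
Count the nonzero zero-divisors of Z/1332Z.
Z/1332Z has 899 nonzero zero-divisors

In Z/1332Z each nonzero element is either a unit (gcd with 1332 is 1) or a zero-divisor (gcd > 1). The number of units is φ(1332): factorise 1332 = 2^2 · 3^2 · 37, so φ(1332) = (2^2 − 2^1) · (3^2 − 3^1) · (37 − 1) = 2 · 6 · 36 = 432. The nonzero elements number 1332 − 1 = 1331. Hence the nonzero zero-divisors number 1331 − 432 = 899.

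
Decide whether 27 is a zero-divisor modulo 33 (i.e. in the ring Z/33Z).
YES

gcd(27, 33) = 3 > 1, so 27 is not a unit in Z/33Z. In Z/nZ every nonzero non-unit is a zero-divisor: explicitly, take b = 33/gcd = 11 ≠ 0 (mod 33); then 27·11 = 297 = 9·33, i.e. 27·11 ≡ 0 (mod 33). So 27 is a zero-divisor.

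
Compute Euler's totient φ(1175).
φ(1175) = 920

φ is multiplicative, with φ(p^e) = p^e − p^(e−1). Factorise 1175 = 5^2 · 47. Then
  φ(1175) = (5^2 − 5^1) · (47 − 1) = 20 · 46 = 920.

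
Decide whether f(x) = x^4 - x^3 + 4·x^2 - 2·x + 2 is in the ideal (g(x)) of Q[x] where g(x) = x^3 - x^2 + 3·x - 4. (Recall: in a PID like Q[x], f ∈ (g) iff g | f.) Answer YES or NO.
In Q[x] the ideal (g) consists of all multiples of g, so f ∈ (g) iff g | f, i.e. iff the remainder of f on division by g is 0. Divide f by g (g is monic, so eliminate the leading term of the running remainder at each step):
  leading term x^4: subtract (x)·g(x) = x^4 - x^3 + 3·x^2 - 4·x, leaving x^2 + 2·x + 2
The remainder r(x) = x^2 + 2·x + 2 ≠ 0 (and deg r < deg g), so g ∤ f, i.e. f ∉ (g).

Final answer: NO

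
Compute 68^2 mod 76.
Use repeated squaring. Binary(2) = 10. Walk through the bits of the exponent 2 left-to-right: at each bit after the leading one, square the running value, then multiply by 68 if the bit is 1 (always reducing mod 76):
  bit 1 = 1 (leading): start with 68.
  bit 2 = 0: square 68^2 = 4624 ≡ 64 (mod 76).
Final value: 68^2 ≡ 64 (mod 76).

Final answer: 64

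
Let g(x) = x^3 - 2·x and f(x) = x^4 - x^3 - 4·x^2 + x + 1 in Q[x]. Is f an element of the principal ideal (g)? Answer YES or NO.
NO

In Q[x] the ideal (g) consists of all multiples of g, so f ∈ (g) iff g | f, i.e. iff the remainder of f on division by g is 0. Divide f by g (g is monic, so eliminate the leading term of the running remainder at each step):
  leading term x^4: subtract (x)·g(x) = x^4 - 2·x^2, leaving -x^3 - 2·x^2 + x + 1
  leading term -x^3: subtract (-1)·g(x) = -x^3 + 2·x, leaving -2·x^2 - x + 1
The remainder r(x) = -2·x^2 - x + 1 ≠ 0 (and deg r < deg g), so g ∤ f, i.e. f ∉ (g).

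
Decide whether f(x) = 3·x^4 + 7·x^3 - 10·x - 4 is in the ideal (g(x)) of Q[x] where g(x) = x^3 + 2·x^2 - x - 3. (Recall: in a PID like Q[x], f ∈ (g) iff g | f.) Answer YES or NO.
In Q[x] the ideal (g) consists of all multiples of g, so f ∈ (g) iff g | f, i.e. iff the remainder of f on division by g is 0. Divide f by g (g is monic, so eliminate the leading term of the running remainder at each step):
  leading term 3·x^4: subtract (3·x)·g(x) = 3·x^4 + 6·x^3 - 3·x^2 - 9·x, leaving x^3 + 3·x^2 - x - 4
  leading term x^3: subtract (1)·g(x) = x^3 + 2·x^2 - x - 3, leaving x^2 - 1
The remainder r(x) = x^2 - 1 ≠ 0 (and deg r < deg g), so g ∤ f, i.e. f ∉ (g).

Final answer: NO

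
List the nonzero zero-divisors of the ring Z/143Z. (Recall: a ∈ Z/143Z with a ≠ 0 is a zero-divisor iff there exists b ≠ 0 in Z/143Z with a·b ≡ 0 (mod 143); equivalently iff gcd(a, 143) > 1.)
nonzero zero-divisors of Z/143Z = {11, 13, 22, 26, 33, 39, 44, 52, 55, 65, 66, 77, 78, 88, 91, 99, 104, 110, 117, 121, 130, 132}

An element a ∈ Z/143Z (with a ≠ 0) is a zero-divisor iff gcd(a, 143) > 1 (because a is a unit precisely when gcd(a, n) = 1, and in Z/nZ every nonzero, non-unit element is a zero-divisor). Scan a = 1, ..., 142 and keep those with gcd(a, 143) > 1:
  gcd(11, 143) = 11, gcd(13, 143) = 13, gcd(22, 143) = 11, gcd(26, 143) = 13, gcd(33, 143) = 11, gcd(39, 143) = 13, gcd(44, 143) = 11, gcd(52, 143) = 13, gcd(55, 143) = 11, gcd(65, 143) = 13, gcd(66, 143) = 11, gcd(77, 143) = 11, gcd(78, 143) = 13, gcd(88, 143) = 11, gcd(91, 143) = 13, gcd(99, 143) = 11, gcd(104, 143) = 13, gcd(110, 143) = 11, gcd(117, 143) = 13, gcd(121, 143) = 11, gcd(130, 143) = 13, gcd(132, 143) = 11.
All other a ∈ {1, ..., 142} have gcd(a, 143) = 1 and are units. So the nonzero zero-divisors are exactly the 22 values of a appearing in this scan.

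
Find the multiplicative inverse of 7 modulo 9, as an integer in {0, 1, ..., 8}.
Apply the extended Euclidean algorithm to (9, 7), tracking rows (r, s, t) with s·9 + t·7 = r. Each division r_prev = q·r_cur + r_new produces the new row as (previous row) − q·(current row):
  row A: (9, 1, 0)   [1·9 + 0·7 = 9]
  row B: (7, 0, 1)   [0·9 + 1·7 = 7]
  9 = 1·7 + 2   → row C = row A − 1·row B = (2, 1, −1)   [check: 1·9 − 1·7 = 2]
  7 = 3·2 + 1   → row D = row B − 3·row C = (1, −3, 4)   [check: −3·9 + 4·7 = 1]
  2 = 2·1 + 0   → remainder 0, stop. gcd = 1 (last nonzero row D).
The gcd is 1, so 7 is invertible mod 9. The last nonzero row gives −3·9 + 4·7 = 1, so t = 4. So 7^(−1) ≡ 4 (mod 9). Verify: 7 · 4 = 28 ≡ 1 (mod 9). ✓

Final answer: 7^(−1) ≡ 4 (mod 9)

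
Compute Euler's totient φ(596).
φ is multiplicative, with φ(p^e) = p^e − p^(e−1). Factorise 596 = 2^2 · 149. Then
  φ(596) = (2^2 − 2^1) · (149 − 1) = 2 · 148 = 296.

Final answer: φ(596) = 296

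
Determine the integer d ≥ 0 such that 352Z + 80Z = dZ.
(352, 80) = (16); d = 16

In the PID Z, (a, b) is generated by gcd(a, b). Compute gcd(352, 80) with the extended Euclidean algorithm, tracking rows (r, s, t) with s·352 + t·80 = r:
  row A: (352, 1, 0)   [1·352 + 0·80 = 352]
  row B: (80, 0, 1)   [0·352 + 1·80 = 80]
  352 = 4·80 + 32   → row C = row A − 4·row B = (32, 1, −4)   [check: 1·352 − 4·80 = 32]
  80 = 2·32 + 16   → row D = row B − 2·row C = (16, −2, 9)   [check: −2·352 + 9·80 = 16]
  32 = 2·16 + 0   → remainder 0, stop. gcd = 16 (last nonzero row D).
So gcd(352, 80) = 16, with Bézout identity −2·352 + 9·80 = 16. Containment (⊇): the Bézout identity exhibits 16 as an element of (352, 80), giving (16) ⊆ (352, 80). Containment (⊆): since 16 | 352 and 16 | 80 (352 = 16·22, 80 = 16·5), every Z-linear combination of 352 and 80 is divisible by 16, so (352, 80) ⊆ (16). Therefore (352, 80) = (16), d = 16.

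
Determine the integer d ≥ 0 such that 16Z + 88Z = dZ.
In the PID Z, (a, b) is generated by gcd(a, b). Compute gcd(88, 16) with the extended Euclidean algorithm, tracking rows (r, s, t) with s·88 + t·16 = r:
  row A: (88, 1, 0)   [1·88 + 0·16 = 88]
  row B: (16, 0, 1)   [0·88 + 1·16 = 16]
  88 = 5·16 + 8   → row C = row A − 5·row B = (8, 1, −5)   [check: 1·88 − 5·16 = 8]
  16 = 2·8 + 0   → remainder 0, stop. gcd = 8 (last nonzero row C).
So gcd(16, 88) = 8, with Bézout identity 1·88 − 5·16 = 8. Containment (⊇): the Bézout identity exhibits 8 as an element of (16, 88), giving (8) ⊆ (16, 88). Containment (⊆): since 8 | 16 and 8 | 88 (16 = 8·2, 88 = 8·11), every Z-linear combination of 16 and 88 is divisible by 8, so (16, 88) ⊆ (8). Therefore (16, 88) = (8), d = 8.

Final answer: (16, 88) = (8); d = 8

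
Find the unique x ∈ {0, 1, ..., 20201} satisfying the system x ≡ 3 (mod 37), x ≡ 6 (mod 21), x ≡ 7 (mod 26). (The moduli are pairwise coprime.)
The moduli 37, 21, 26 are pairwise coprime, so by the CRT there is a unique solution mod 37·21·26 = 20202.
Solve by successive substitution. Start with x ≡ 3 (mod 37).
  Combine with x ≡ 6 (mod 21): write x = 3 + 37·t and require 3 + 37·t ≡ 6 (mod 21), i.e. 37·t ≡ 6 − 3 ≡ 3 (mod 21). Since 37^(−1) ≡ 4 (mod 21) (37 ≡ 16 (mod 21)), t ≡ 4·3 ≡ 12 (mod 21). So x ≡ 3 + 37·12 = 447 (mod 777).
  Combine with x ≡ 7 (mod 26): write x = 447 + 777·t and require 447 + 777·t ≡ 7 (mod 26), i.e. 777·t ≡ 7 − 447 ≡ 2 (mod 26). Since 777^(−1) ≡ 17 (mod 26) (777 ≡ 23 (mod 26)), t ≡ 17·2 ≡ 8 (mod 26). So x ≡ 447 + 777·8 = 6663 (mod 20202).
Unique solution in [0, 20202): x = 6663.

Final answer: x ≡ 6663 (mod 20202); the representative in [0, 20202) is 6663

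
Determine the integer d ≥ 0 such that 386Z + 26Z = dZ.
In the PID Z, (a, b) is generated by gcd(a, b). Compute gcd(386, 26) with the extended Euclidean algorithm, tracking rows (r, s, t) with s·386 + t·26 = r:
  row A: (386, 1, 0)   [1·386 + 0·26 = 386]
  row B: (26, 0, 1)   [0·386 + 1·26 = 26]
  386 = 14·26 + 22   → row C = row A − 14·row B = (22, 1, −14)   [check: 1·386 − 14·26 = 22]
  26 = 1·22 + 4   → row D = row B − 1·row C = (4, −1, 15)   [check: −1·386 + 15·26 = 4]
  22 = 5·4 + 2   → row E = row C − 5·row D = (2, 6, −89)   [check: 6·386 − 89·26 = 2]
  4 = 2·2 + 0   → remainder 0, stop. gcd = 2 (last nonzero row E).
So gcd(386, 26) = 2, with Bézout identity 6·386 − 89·26 = 2. Containment (⊇): the Bézout identity exhibits 2 as an element of (386, 26), giving (2) ⊆ (386, 26). Containment (⊆): since 2 | 386 and 2 | 26 (386 = 2·193, 26 = 2·13), every Z-linear combination of 386 and 26 is divisible by 2, so (386, 26) ⊆ (2). Therefore (386, 26) = (2), d = 2.

Final answer: (386, 26) = (2); d = 2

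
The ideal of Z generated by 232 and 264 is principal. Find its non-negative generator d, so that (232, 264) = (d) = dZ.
In the PID Z, (a, b) is generated by gcd(a, b). Compute gcd(264, 232) with the extended Euclidean algorithm, tracking rows (r, s, t) with s·264 + t·232 = r:
  row A: (264, 1, 0)   [1·264 + 0·232 = 264]
  row B: (232, 0, 1)   [0·264 + 1·232 = 232]
  264 = 1·232 + 32   → row C = row A − 1·row B = (32, 1, −1)   [check: 1·264 − 1·232 = 32]
  232 = 7·32 + 8   → row D = row B − 7·row C = (8, −7, 8)   [check: −7·264 + 8·232 = 8]
  32 = 4·8 + 0   → remainder 0, stop. gcd = 8 (last nonzero row D).
So gcd(232, 264) = 8, with Bézout identity −7·264 + 8·232 = 8. Containment (⊇): the Bézout identity exhibits 8 as an element of (232, 264), giving (8) ⊆ (232, 264). Containment (⊆): since 8 | 232 and 8 | 264 (232 = 8·29, 264 = 8·33), every Z-linear combination of 232 and 264 is divisible by 8, so (232, 264) ⊆ (8). Therefore (232, 264) = (8), d = 8.

Final answer: (232, 264) = (8); d = 8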